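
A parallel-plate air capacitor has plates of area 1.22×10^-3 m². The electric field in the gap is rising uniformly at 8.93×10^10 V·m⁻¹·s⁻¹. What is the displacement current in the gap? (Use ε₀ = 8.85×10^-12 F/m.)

I_d = ε₀ A (dE/dt) = (8.85×10^-12)(1.22×10^-3 m²)(8.93×10^10) = 9.64×10^-4 A.

9.64×10^-4 A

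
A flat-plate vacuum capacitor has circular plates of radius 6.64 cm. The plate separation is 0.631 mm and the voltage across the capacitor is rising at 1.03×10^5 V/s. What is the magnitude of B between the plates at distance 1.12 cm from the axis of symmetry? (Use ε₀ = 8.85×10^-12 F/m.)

dE/dt = (dV/dt)/d = 1.632×10^8 V/(m·s); I_d = ε₀(πR²)(dE/dt) = (8.85×10^-12)(0.01385)(1.632×10^8) = 2.000×10^-5 A.
For r < R the Ampère–Maxwell law gives B(2πr) = μ₀ I_d (r²/R²), so B = μ₀ I_d r/(2πR²) = (4π×10^-7)(2.000×10^-5)(0.0112)/(2π·0.0664²) = 1.02×10^-11 T.

1.02×10^-11 T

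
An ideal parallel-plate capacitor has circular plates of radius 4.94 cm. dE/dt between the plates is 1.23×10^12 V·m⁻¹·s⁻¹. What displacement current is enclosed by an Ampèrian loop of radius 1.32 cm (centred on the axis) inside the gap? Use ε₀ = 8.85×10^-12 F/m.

5.96×10^-3 A

Total displacement current: I_d = ε₀(πR²)(dE/dt) = (8.85×10^-12)(7.667×10^-3)(1.23×10^12) = 0.08346 A.
The field is uniform, so I_d,enc = I_d (r/R)² = (0.08346)(1.32/4.94)² = 5.96×10^-3 A.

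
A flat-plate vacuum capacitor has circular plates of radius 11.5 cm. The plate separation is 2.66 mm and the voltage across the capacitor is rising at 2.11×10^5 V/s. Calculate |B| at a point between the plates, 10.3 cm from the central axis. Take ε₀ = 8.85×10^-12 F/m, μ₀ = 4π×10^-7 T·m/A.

dE/dt = (dV/dt)/d = 7.932×10^7 V/(m·s); I_d = ε₀(πR²)(dE/dt) = (8.85×10^-12)(0.04155)(7.932×10^7) = 2.917×10^-5 A.
For r < R the Ampère–Maxwell law gives B(2πr) = μ₀ I_d (r²/R²), so B = μ₀ I_d r/(2πR²) = (4π×10^-7)(2.917×10^-5)(0.103)/(2π·0.115²) = 4.54×10^-11 T.

4.54×10^-11 T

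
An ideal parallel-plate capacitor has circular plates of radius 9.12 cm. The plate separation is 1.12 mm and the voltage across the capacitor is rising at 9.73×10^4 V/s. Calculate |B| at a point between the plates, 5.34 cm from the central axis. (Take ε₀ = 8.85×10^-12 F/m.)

With E = V/d, dE/dt = 8.687×10^7 V/(m·s) and πR² = 0.02613 m², giving I_d = ε₀ πR² dE/dt = 2.009×10^-5 A.
For r < R the Ampère–Maxwell law gives B(2πr) = μ₀ I_d (r²/R²), so B = μ₀ I_d r/(2πR²) = (4π×10^-7)(2.009×10^-5)(0.0534)/(2π·0.0912²) = 2.58×10^-11 T.

2.58×10^-11 T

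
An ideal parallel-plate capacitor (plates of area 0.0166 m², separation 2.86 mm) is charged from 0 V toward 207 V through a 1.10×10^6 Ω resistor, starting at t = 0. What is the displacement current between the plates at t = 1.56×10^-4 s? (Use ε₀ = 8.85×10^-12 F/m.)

C = ε₀A/d = (8.85×10^-12)(0.0166)/(2.86×10^-3) = 5.137×10^-11 F, so τ = RC = 5.651×10^-5 s.
The conduction current is I(t) = (V₀/R) e^(−t/τ), and the displacement current between the plates equals it.
t/τ = 2.761; I_d = (207/1.10×10^6) · e^(−2.761) = (1.882×10^-4)(0.06323) = 1.19×10^-5 A.

1.19×10^-5 A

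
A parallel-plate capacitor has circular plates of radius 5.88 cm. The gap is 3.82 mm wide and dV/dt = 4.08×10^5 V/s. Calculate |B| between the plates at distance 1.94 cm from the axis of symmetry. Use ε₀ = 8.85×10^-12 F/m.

I_d = C dV/dt with C = ε₀πR²/d = 2.516×10^-11 F, so I_d = (2.516×10^-11)(4.08×10^5) = 1.027×10^-5 A.
An Ampèrian loop of radius r encloses a fraction (r/R)² of I_d. Then B·2πr = μ₀ I_d (r/R)², giving B = μ₀ I_d r/(2πR²) = 1.15×10^-11 T.

1.15×10^-11 T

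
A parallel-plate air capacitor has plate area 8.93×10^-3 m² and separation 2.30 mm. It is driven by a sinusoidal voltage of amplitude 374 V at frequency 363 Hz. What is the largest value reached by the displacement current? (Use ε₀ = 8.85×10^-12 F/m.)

2.93×10^-5 A

(dE/dt)_max = V₀ω/d = 3.709×10^8 V/(m·s); ω = 2πf = 2281 rad/s.
I_d,max = ε₀ A (dE/dt)_max = (8.85×10^-12)(8.93×10^-3)(3.709×10^8) = 2.93×10^-5 A.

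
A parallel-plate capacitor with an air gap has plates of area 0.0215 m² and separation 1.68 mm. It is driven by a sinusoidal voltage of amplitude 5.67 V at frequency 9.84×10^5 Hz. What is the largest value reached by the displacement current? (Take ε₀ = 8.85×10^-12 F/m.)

C = ε₀A/d = (8.85×10^-12)(0.0215)/(1.68×10^-3) = 1.133×10^-10 F; ω = 2πf = 6.183×10^6 rad/s.
I_d = C dV/dt, so |I_d|_max = C V₀ ω = (1.133×10^-10)(5.67)(6.183×10^6) = 3.97×10^-3 A.

3.97×10^-3 A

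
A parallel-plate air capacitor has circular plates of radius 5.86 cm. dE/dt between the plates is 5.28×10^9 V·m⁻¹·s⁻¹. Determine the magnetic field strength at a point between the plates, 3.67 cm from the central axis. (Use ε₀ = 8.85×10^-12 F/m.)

Total displacement current: I_d = ε₀(πR²)(dE/dt) = (8.85×10^-12)(0.01079)(5.28×10^9) = 5.042×10^-4 A.
∮B·dl = μ₀ I_d,enc with I_d,enc = I_d r²/R² = 1.978×10^-4 A; so B = μ₀ I_d,enc/(2πr) = 1.08×10^-9 T.

1.08×10^-9 T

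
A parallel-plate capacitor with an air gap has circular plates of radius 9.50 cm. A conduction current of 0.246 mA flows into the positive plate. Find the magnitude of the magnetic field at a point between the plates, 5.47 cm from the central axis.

2.98×10^-10 T

No conduction current crosses the gap, so I_d there equals the 2.46×10^-4 A in the leads.
∮B·dl = μ₀ I_d,enc with I_d,enc = I_d r²/R² = 8.156×10^-5 A; so B = μ₀ I_d,enc/(2πr) = 2.98×10^-10 T.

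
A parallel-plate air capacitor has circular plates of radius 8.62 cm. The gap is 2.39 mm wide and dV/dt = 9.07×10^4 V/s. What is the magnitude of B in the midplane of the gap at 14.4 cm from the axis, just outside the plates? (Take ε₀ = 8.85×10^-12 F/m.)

I_d = C dV/dt with C = ε₀πR²/d = 8.643×10^-11 F, so I_d = (8.643×10^-11)(9.07×10^4) = 7.839×10^-6 A.
Outside the plates the loop encloses all of I_d, so B·2πr = μ₀ I_d and B = 1.09×10^-11 T.

1.09×10^-11 T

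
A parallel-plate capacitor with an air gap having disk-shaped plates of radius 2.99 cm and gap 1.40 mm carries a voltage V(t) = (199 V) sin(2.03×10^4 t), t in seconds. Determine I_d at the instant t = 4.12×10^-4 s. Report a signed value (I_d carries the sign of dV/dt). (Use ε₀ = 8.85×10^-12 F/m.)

C = ε₀A/d = (8.85×10^-12)(2.809×10^-3)/(1.40×10^-3) = 1.776×10^-11 F. dV/dt = V₀ω·cos(ωt); at ωt = 8.3636 rad this factor is -0.4878.
I_d = C dV/dt = (1.776×10^-11)(199)(2.03×10^4)(-0.4878) = -3.50×10^-5 A.

-3.50×10^-5 A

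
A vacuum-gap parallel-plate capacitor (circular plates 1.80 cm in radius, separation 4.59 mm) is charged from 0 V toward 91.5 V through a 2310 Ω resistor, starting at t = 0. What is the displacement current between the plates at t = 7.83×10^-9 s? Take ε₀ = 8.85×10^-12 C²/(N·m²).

7.04×10^-3 A

C = ε₀A/d = (8.85×10^-12)(1.018×10^-3)/(4.59×10^-3) = 1.963×10^-12 F and τ = RC = 4.535×10^-9 s. I_d in the gap equals the RC charging current.
I_d(t) = (V₀/R) e^(−t/τ) = 0.03961 · e^(−1.727) = 7.04×10^-3 A.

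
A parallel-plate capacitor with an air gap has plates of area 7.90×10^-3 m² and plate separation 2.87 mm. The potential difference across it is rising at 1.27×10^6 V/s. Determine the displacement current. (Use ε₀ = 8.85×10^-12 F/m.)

The field between the plates is E = V/d, so dE/dt = (1.27×10^6)/(2.87×10^-3 m) = 4.425×10^8 V/(m·s).
I_d = ε₀ A (dE/dt) = (8.85×10^-12)(7.90×10^-3)(4.425×10^8) = 3.09×10^-5 A.

3.09×10^-5 A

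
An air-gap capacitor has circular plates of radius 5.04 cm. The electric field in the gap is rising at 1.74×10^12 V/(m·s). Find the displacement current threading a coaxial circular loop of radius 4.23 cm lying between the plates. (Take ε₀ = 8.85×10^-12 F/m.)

0.0866 A

Total displacement current: I_d = ε₀(πR²)(dE/dt) = (8.85×10^-12)(7.980×10^-3)(1.74×10^12) = 0.1229 A.
Since J_d is uniform, the enclosed fraction is (r/R)² = 0.7044, giving I_d,enc = 0.0866 A.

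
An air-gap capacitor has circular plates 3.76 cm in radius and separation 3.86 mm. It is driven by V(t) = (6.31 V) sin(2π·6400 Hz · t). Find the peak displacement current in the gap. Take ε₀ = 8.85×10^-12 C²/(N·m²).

C = ε₀A/d = (8.85×10^-12)(4.441×10^-3)/(3.86×10^-3) = 1.018×10^-11 F; ω = 2πf = 4.021×10^4 rad/s.
I_d = C dV/dt, so |I_d|_max = C V₀ ω = (1.018×10^-11)(6.31)(4.021×10^4) = 2.58×10^-6 A.

2.58×10^-6 A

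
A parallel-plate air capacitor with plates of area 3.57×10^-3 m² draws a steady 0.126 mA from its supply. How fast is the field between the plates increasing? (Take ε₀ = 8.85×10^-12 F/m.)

3.99×10^9 V/(m·s)

By continuity, I_d in the gap equals the 0.126 mA flowing in the wire.
Since I_d = ε₀ A dE/dt, dE/dt = I_d/(ε₀A) = (1.26×10^-4)/((8.85×10^-12)(3.57×10^-3)) = 3.99×10^9 V/(m·s).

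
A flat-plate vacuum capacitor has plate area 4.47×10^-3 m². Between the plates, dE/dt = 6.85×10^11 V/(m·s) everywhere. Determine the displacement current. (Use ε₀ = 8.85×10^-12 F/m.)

The displacement current is ε₀ times dΦ_E/dt = ε₀ A dE/dt = (8.85×10^-12)(4.47×10^-3)(6.85×10^11) = 0.0271 A.

0.0271 A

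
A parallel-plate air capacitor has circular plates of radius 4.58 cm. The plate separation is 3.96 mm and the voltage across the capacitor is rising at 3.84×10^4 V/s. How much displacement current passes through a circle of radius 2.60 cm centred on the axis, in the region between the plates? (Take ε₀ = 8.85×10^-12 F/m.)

With E = V/d, dE/dt = 9.697×10^6 V/(m·s) and πR² = 6.590×10^-3 m², giving I_d = ε₀ πR² dE/dt = 5.655×10^-7 A.
The field is uniform, so I_d,enc = I_d (r/R)² = (5.655×10^-7)(2.60/4.58)² = 1.82×10^-7 A.

1.82×10^-7 A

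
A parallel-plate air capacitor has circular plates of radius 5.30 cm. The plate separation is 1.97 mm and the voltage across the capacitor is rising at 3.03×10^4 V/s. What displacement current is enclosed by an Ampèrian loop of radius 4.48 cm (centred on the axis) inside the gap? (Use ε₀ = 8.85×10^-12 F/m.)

8.58×10^-7 A

dE/dt = (dV/dt)/d = 1.538×10^7 V/(m·s); I_d = ε₀(πR²)(dE/dt) = (8.85×10^-12)(8.825×10^-3)(1.538×10^7) = 1.201×10^-6 A.
The field is uniform, so I_d,enc = I_d (r/R)² = (1.201×10^-6)(4.48/5.30)² = 8.58×10^-7 A.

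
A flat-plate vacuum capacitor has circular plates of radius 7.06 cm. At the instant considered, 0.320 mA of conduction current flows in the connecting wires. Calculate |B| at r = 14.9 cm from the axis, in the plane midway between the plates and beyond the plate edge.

Between the plates the displacement current equals the wire current: I_d = 0.320 mA = 3.20×10^-4 A.
Outside the plates the loop encloses all of I_d, so B·2πr = μ₀ I_d and B = 4.30×10^-10 T.

4.30×10^-10 T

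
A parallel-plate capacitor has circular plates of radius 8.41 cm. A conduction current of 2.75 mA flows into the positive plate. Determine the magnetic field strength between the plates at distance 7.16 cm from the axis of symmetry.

5.57×10^-9 T

Between the plates the displacement current equals the wire current: I_d = 2.75 mA = 2.75×10^-3 A.
For r < R the Ampère–Maxwell law gives B(2πr) = μ₀ I_d (r²/R²), so B = μ₀ I_d r/(2πR²) = (4π×10^-7)(2.75×10^-3)(0.0716)/(2π·0.0841²) = 5.57×10^-9 T.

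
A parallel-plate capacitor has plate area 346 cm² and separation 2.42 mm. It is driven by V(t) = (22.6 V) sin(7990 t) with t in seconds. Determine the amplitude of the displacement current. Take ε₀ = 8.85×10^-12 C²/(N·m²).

2.28×10^-5 A

C = ε₀A/d = (8.85×10^-12)(0.0346)/(2.42×10^-3) = 1.265×10^-10 F; ω = 7990 rad/s.
I_d = C dV/dt, so |I_d|_max = C V₀ ω = (1.265×10^-10)(22.6)(7990) = 2.28×10^-5 A.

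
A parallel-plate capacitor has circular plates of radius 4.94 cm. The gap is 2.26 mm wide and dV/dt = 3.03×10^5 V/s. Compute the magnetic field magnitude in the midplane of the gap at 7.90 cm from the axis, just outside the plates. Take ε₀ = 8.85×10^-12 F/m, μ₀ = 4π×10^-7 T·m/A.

2.30×10^-11 T

I_d = C dV/dt with C = ε₀πR²/d = 3.002×10^-11 F, so I_d = (3.002×10^-11)(3.03×10^5) = 9.096×10^-6 A.
For r ≥ R the full I_d is enclosed: B = μ₀ I_d/(2πr) = (4π×10^-7)(9.096×10^-6)/(2π·0.0790) = 2.30×10^-11 T.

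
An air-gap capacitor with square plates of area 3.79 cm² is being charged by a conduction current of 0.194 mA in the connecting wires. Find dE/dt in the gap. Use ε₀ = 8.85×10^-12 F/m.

By continuity, I_d in the gap equals the 0.194 mA flowing in the wire.
Then dE/dt = I_d/(ε₀A) = 5.78×10^10 V/(m·s).

5.78×10^10 V/(m·s)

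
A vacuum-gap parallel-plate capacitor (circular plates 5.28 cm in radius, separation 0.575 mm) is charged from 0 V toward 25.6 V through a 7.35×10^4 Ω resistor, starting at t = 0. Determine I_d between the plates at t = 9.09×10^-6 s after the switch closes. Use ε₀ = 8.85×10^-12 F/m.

1.39×10^-4 A

C = ε₀A/d = (8.85×10^-12)(8.758×10^-3)/(5.75×10^-4) = 1.348×10^-10 F and τ = RC = 9.908×10^-6 s. I_d in the gap equals the RC charging current.
I_d(t) = (V₀/R) e^(−t/τ) = 3.483×10^-4 · e^(−0.9174) = 1.39×10^-4 A.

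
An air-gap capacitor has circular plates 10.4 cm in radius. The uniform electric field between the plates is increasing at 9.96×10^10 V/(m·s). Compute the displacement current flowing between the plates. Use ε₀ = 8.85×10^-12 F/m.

0.0300 A

The displacement current is ε₀ times dΦ_E/dt = ε₀ A dE/dt = (8.85×10^-12)(0.03398)(9.96×10^10) = 0.0300 A.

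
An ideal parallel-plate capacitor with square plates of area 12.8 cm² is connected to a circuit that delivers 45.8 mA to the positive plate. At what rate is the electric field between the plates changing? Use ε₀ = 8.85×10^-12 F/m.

Charge continuity gives I_d = I = 0.0458 A between the plates.
Since I_d = ε₀ A dE/dt, dE/dt = I_d/(ε₀A) = (0.0458)/((8.85×10^-12)(1.28×10^-3)) = 4.04×10^12 V/(m·s).

4.04×10^12 V/(m·s)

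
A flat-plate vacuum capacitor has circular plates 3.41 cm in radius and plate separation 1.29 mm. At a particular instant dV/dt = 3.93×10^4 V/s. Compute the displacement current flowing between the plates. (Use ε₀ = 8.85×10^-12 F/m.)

9.85×10^-7 A

The displacement current equals the charging current C dV/dt. With C = ε₀A/d = (8.85×10^-12)(3.653×10^-3)/(1.29×10^-3) = 2.506×10^-11 F, I_d = (2.506×10^-11)(3.93×10^4) = 9.85×10^-7 A.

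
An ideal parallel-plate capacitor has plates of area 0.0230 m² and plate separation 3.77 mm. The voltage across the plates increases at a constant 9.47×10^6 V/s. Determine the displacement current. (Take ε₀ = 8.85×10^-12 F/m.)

C = ε₀A/d = (8.85×10^-12)(0.0230)/(3.77×10^-3) = 5.399×10^-11 F.
I_d = C dV/dt = (5.399×10^-11)(9.47×10^6) = 5.11×10^-4 A.

5.11×10^-4 A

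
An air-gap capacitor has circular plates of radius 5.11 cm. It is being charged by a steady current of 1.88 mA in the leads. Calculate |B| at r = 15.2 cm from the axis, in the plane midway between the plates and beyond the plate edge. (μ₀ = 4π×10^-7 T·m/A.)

2.47×10^-9 T

Between the plates the displacement current equals the wire current: I_d = 1.88 mA = 1.88×10^-3 A.
With r > R the enclosed displacement current is the full I_d; B = μ₀ I_d / (2πr) = 2.47×10^-9 T.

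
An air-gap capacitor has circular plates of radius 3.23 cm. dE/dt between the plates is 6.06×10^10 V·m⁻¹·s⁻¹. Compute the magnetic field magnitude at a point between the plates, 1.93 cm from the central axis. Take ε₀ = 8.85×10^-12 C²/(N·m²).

Through the whole plate area (πR² = 3.278×10^-3 m²), I_d = ε₀ πR² dE/dt = 1.758×10^-3 A.
An Ampèrian loop of radius r encloses a fraction (r/R)² of I_d. Then B·2πr = μ₀ I_d (r/R)², giving B = μ₀ I_d r/(2πR²) = 6.50×10^-9 T.

6.50×10^-9 T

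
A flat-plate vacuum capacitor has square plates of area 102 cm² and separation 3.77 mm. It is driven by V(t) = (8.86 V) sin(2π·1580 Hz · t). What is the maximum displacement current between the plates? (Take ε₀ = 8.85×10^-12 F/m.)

2.11×10^-6 A

C = ε₀A/d = (8.85×10^-12)(0.0102)/(3.77×10^-3) = 2.394×10^-11 F; ω = 2πf = 9927 rad/s.
I_d = C dV/dt, so |I_d|_max = C V₀ ω = (2.394×10^-11)(8.86)(9927) = 2.11×10^-6 A.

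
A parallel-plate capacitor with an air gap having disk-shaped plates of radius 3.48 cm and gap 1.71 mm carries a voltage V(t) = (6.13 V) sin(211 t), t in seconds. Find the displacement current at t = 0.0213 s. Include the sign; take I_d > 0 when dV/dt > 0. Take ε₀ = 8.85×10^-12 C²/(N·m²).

-5.51×10^-9 A

dV/dt = (6.13)(211)·cos(4.4943) = -279.9 V/s.
I_d = C dV/dt with C = ε₀A/d = (8.85×10^-12)(3.805×10^-3)/(1.71×10^-3) = 1.969×10^-11 F, so I_d = (1.969×10^-11)(-279.9) = -5.51×10^-9 A.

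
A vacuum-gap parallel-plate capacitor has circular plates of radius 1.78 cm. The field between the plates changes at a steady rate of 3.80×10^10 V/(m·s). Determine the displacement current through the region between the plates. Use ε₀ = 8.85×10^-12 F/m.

3.35×10^-4 A

I_d = ε₀ A (dE/dt) = (8.85×10^-12)(9.954×10^-4 m²)(3.80×10^10) = 3.35×10^-4 A.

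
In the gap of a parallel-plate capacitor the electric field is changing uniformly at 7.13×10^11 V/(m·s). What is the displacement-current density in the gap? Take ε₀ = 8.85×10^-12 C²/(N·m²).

6.31 A/m²

J_d = ε₀ ∂E/∂t, so J_d = 6.31 A/m².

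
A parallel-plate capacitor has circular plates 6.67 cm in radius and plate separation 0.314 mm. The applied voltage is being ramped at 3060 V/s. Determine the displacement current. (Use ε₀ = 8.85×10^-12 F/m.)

1.21×10^-6 A

The displacement current equals the charging current C dV/dt. With C = ε₀A/d = (8.85×10^-12)(0.01398)/(3.14×10^-4) = 3.940×10^-10 F, I_d = (3.940×10^-10)(3060) = 1.21×10^-6 A.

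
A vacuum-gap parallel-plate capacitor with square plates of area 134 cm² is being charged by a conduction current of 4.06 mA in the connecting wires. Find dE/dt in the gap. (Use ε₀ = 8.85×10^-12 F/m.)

3.42×10^10 V/(m·s)

Charge continuity gives I_d = I = 4.06×10^-3 A between the plates.
Then dE/dt = I_d/(ε₀A) = 3.42×10^10 V/(m·s).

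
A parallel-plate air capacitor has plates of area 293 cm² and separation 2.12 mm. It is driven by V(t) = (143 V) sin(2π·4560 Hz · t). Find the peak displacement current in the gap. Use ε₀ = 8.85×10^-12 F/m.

(dE/dt)_max = V₀ω/d = 1.933×10^9 V/(m·s); ω = 2πf = 2.865×10^4 rad/s.
I_d,max = ε₀ A (dE/dt)_max = (8.85×10^-12)(0.0293)(1.933×10^9) = 5.01×10^-4 A.

5.01×10^-4 A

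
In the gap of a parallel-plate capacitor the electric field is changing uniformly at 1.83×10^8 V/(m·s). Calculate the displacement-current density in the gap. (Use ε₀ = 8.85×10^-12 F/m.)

1.62×10^-3 A/m²

J_d = ε₀ ∂E/∂t, so J_d = 1.62×10^-3 A/m².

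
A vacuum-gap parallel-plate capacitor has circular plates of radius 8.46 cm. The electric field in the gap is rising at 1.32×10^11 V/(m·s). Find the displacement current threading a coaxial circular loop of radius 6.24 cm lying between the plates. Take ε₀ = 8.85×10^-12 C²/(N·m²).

I_d = ε₀ dΦ_E/dt = ε₀ πR² (dE/dt) = (8.85×10^-12)(0.02248)(1.32×10^11) = 0.02626 A through the full plate area.
The field is uniform, so I_d,enc = I_d (r/R)² = (0.02626)(6.24/8.46)² = 0.0143 A.

0.0143 A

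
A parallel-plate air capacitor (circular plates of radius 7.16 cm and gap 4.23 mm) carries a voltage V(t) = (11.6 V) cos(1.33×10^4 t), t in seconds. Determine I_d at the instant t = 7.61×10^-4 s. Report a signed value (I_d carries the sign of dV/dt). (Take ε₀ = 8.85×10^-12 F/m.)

3.34×10^-6 A

dV/dt = (11.6)(1.33×10^4)·−sin(10.1213) = 9.898×10^4 V/s.
I_d = C dV/dt with C = ε₀A/d = (8.85×10^-12)(0.01611)/(4.23×10^-3) = 3.371×10^-11 F, so I_d = (3.371×10^-11)(9.898×10^4) = 3.34×10^-6 A.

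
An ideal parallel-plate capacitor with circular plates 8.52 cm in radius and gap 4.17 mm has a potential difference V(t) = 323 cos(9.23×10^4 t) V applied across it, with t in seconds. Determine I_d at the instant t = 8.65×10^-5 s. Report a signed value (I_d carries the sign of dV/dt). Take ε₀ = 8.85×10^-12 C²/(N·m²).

-1.43×10^-3 A

C = ε₀A/d = (8.85×10^-12)(0.02280)/(4.17×10^-3) = 4.839×10^-11 F. dV/dt = V₀ω·−sin(ωt); at ωt = 7.98395 rad this factor is -0.9916.
I_d = C dV/dt = (4.839×10^-11)(323)(9.23×10^4)(-0.9916) = -1.43×10^-3 A.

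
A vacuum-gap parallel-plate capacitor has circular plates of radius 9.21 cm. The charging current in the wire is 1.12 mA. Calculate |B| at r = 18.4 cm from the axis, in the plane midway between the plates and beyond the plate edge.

By continuity the displacement current in the gap matches the conduction current: I_d = 1.12×10^-3 A.
For r ≥ R the full I_d is enclosed: B = μ₀ I_d/(2πr) = (4π×10^-7)(1.12×10^-3)/(2π·0.184) = 1.22×10^-9 T.

1.22×10^-9 T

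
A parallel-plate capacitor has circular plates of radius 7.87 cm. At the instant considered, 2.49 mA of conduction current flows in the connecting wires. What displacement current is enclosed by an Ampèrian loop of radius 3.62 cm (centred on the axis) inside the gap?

No conduction current crosses the gap, so I_d there equals the 2.49×10^-3 A in the leads.
Through an area πr² the displacement current is I_d·(πr²/πR²) = I_d (r/R)² = 5.27×10^-4 A.

5.27×10^-4 A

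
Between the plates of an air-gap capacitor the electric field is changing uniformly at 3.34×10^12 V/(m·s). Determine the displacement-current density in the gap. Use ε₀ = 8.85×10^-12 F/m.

29.6 A/m²

J_d = ε₀ ∂E/∂t, so J_d = 29.6 A/m².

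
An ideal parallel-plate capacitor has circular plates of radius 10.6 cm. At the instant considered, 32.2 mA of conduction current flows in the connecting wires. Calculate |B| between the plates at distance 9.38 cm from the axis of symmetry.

5.38×10^-8 T

No conduction current crosses the gap, so I_d there equals the 0.0322 A in the leads.
An Ampèrian loop of radius r encloses a fraction (r/R)² of I_d. Then B·2πr = μ₀ I_d (r/R)², giving B = μ₀ I_d r/(2πR²) = 5.38×10^-8 T.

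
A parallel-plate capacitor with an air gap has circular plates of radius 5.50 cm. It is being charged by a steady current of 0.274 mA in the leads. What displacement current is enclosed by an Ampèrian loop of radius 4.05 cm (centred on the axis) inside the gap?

No conduction current crosses the gap, so I_d there equals the 2.74×10^-4 A in the leads.
The field is uniform, so I_d,enc = I_d (r/R)² = (2.74×10^-4)(4.05/5.50)² = 1.49×10^-4 A.

1.49×10^-4 A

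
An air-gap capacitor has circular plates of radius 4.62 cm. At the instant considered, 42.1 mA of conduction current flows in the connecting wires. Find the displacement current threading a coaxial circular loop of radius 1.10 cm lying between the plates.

Between the plates the displacement current equals the wire current: I_d = 42.1 mA = 0.0421 A.
Through an area πr² the displacement current is I_d·(πr²/πR²) = I_d (r/R)² = 2.39×10^-3 A.

2.39×10^-3 A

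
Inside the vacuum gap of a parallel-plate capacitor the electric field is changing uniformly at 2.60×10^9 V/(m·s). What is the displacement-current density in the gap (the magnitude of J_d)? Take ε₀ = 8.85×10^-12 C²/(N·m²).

0.0230 A/m²

J_d = ε₀ ∂E/∂t, so J_d = 0.0230 A/m².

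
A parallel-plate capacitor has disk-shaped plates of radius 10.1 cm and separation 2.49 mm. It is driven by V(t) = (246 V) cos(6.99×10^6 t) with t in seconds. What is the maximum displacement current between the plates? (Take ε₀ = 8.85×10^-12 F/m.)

The displacement current equals the conduction current C dV/dt, which peaks at C V₀ ω.
With C = ε₀A/d = (8.85×10^-12)(0.03205)/(2.49×10^-3) = 1.139×10^-10 F and ω = 6.99×10^6 rad/s, I_d,max = (1.139×10^-10)(246)(6.99×10^6) = 0.196 A.

0.196 A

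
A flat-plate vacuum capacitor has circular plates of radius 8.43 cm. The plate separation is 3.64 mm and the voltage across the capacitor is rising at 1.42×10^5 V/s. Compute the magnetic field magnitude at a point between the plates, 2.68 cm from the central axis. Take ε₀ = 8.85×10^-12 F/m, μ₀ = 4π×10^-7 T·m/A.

dE/dt = (dV/dt)/d = 3.901×10^7 V/(m·s); I_d = ε₀(πR²)(dE/dt) = (8.85×10^-12)(0.02233)(3.901×10^7) = 7.709×10^-6 A.
For r < R the Ampère–Maxwell law gives B(2πr) = μ₀ I_d (r²/R²), so B = μ₀ I_d r/(2πR²) = (4π×10^-7)(7.709×10^-6)(0.0268)/(2π·0.0843²) = 5.81×10^-12 T.

5.81×10^-12 T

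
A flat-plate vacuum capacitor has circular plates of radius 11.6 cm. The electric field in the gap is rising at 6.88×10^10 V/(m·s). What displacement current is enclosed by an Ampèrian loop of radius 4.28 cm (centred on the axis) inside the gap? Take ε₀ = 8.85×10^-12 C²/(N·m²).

3.50×10^-3 A

Through the whole plate area (πR² = 0.04227 m²), I_d = ε₀ πR² dE/dt = 0.02574 A.
Through an area πr² the displacement current is I_d·(πr²/πR²) = I_d (r/R)² = 3.50×10^-3 A.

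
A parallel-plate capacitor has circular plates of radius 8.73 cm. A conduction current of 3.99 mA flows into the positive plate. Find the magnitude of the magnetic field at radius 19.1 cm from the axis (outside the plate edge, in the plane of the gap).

No conduction current crosses the gap, so I_d there equals the 3.99×10^-3 A in the leads.
With r > R the enclosed displacement current is the full I_d; B = μ₀ I_d / (2πr) = 4.18×10^-9 T.

4.18×10^-9 T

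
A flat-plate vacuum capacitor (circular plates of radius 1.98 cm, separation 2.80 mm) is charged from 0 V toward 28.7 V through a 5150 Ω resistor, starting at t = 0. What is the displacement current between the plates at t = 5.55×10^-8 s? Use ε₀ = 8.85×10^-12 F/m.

C = ε₀A/d = (8.85×10^-12)(1.232×10^-3)/(2.80×10^-3) = 3.894×10^-12 F, so τ = RC = 2.005×10^-8 s.
The conduction current is I(t) = (V₀/R) e^(−t/τ), and the displacement current between the plates equals it.
t/τ = 2.768; I_d = (28.7/5150) · e^(−2.768) = (5.573×10^-3)(0.06279) = 3.50×10^-4 A.

3.50×10^-4 A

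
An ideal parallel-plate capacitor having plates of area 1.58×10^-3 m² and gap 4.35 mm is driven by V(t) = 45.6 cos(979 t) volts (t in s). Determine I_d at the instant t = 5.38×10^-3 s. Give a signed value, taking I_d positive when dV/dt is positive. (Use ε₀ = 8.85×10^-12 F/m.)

dV/dt = (45.6)(979)·−sin(5.26702) = 3.795×10^4 V/s.
I_d = C dV/dt with C = ε₀A/d = (8.85×10^-12)(1.58×10^-3)/(4.35×10^-3) = 3.214×10^-12 F, so I_d = (3.214×10^-12)(3.795×10^4) = 1.22×10^-7 A.

1.22×10^-7 A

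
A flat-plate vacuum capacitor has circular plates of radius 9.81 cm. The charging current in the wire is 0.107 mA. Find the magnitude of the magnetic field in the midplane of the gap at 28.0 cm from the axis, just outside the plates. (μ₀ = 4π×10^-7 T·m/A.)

7.64×10^-11 T

No conduction current crosses the gap, so I_d there equals the 1.07×10^-4 A in the leads.
Outside the plates the loop encloses all of I_d, so B·2πr = μ₀ I_d and B = 7.64×10^-11 T.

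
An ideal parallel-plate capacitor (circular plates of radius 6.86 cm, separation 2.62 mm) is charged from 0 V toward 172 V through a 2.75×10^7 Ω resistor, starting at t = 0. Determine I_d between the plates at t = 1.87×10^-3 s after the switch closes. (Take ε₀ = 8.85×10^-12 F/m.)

C = ε₀A/d = (8.85×10^-12)(0.01478)/(2.62×10^-3) = 4.992×10^-11 F and τ = RC = 1.373×10^-3 s. I_d in the gap equals the RC charging current.
I_d(t) = (V₀/R) e^(−t/τ) = 6.255×10^-6 · e^(−1.362) = 1.60×10^-6 A.

1.60×10^-6 A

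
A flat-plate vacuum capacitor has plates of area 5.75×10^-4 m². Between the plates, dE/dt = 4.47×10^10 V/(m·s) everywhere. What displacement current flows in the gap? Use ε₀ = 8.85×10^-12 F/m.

With a uniform field, Φ_E = EA, so I_d = ε₀ A dE/dt = 2.27×10^-4 A.

2.27×10^-4 A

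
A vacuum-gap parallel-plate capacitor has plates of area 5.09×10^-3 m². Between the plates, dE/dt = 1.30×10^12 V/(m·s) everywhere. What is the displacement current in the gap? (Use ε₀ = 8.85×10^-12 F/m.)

0.0586 A

I_d = ε₀ A (dE/dt) = (8.85×10^-12)(5.09×10^-3 m²)(1.30×10^12) = 0.0586 A.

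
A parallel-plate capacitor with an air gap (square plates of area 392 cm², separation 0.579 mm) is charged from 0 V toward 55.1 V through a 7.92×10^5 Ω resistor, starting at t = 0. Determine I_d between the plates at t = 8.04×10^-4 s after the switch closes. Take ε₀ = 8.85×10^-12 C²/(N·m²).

1.28×10^-5 A

C = ε₀A/d = (8.85×10^-12)(0.0392)/(5.79×10^-4) = 5.992×10^-10 F, so τ = RC = 4.746×10^-4 s.
The conduction current is I(t) = (V₀/R) e^(−t/τ), and the displacement current between the plates equals it.
t/τ = 1.694; I_d = (55.1/7.92×10^5) · e^(−1.694) = (6.957×10^-5)(0.1838) = 1.28×10^-5 A.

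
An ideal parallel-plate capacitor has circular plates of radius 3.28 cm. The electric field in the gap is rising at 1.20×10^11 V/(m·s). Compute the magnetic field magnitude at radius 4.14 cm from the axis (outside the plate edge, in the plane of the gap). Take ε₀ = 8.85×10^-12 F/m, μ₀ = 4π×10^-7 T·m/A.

1.73×10^-8 T

Through the whole plate area (πR² = 3.380×10^-3 m²), I_d = ε₀ πR² dE/dt = 3.590×10^-3 A.
Outside the plates the loop encloses all of I_d, so B·2πr = μ₀ I_d and B = 1.73×10^-8 T.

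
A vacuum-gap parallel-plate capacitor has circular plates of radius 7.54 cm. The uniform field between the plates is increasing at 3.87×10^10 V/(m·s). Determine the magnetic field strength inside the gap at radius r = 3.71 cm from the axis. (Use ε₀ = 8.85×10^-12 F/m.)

7.98×10^-9 T

Total displacement current: I_d = ε₀(πR²)(dE/dt) = (8.85×10^-12)(0.01786)(3.87×10^10) = 6.117×10^-3 A.
An Ampèrian loop of radius r encloses a fraction (r/R)² of I_d. Then B·2πr = μ₀ I_d (r/R)², giving B = μ₀ I_d r/(2πR²) = 7.98×10^-9 T.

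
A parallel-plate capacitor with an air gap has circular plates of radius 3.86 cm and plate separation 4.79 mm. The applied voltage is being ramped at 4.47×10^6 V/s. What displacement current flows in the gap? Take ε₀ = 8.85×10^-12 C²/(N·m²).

3.87×10^-5 A

C = ε₀A/d = (8.85×10^-12)(4.681×10^-3)/(4.79×10^-3) = 8.649×10^-12 F.
I_d = C dV/dt = (8.649×10^-12)(4.47×10^6) = 3.87×10^-5 A.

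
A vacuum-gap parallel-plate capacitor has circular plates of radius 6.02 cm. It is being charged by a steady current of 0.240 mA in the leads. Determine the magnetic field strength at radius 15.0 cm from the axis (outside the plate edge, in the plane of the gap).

Between the plates the displacement current equals the wire current: I_d = 0.240 mA = 2.40×10^-4 A.
For r ≥ R the full I_d is enclosed: B = μ₀ I_d/(2πr) = (4π×10^-7)(2.40×10^-4)/(2π·0.150) = 3.20×10^-10 T.

3.20×10^-10 T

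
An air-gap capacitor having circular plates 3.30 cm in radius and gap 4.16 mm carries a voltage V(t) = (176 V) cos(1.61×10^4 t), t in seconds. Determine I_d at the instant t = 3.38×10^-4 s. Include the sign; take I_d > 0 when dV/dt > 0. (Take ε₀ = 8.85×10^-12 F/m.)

1.54×10^-5 A

dE/dt = (V₀ω/d)·−sin(ωt) with ωt = 5.4418 rad: (176)(1.61×10^4)(0.7456)/(4.16×10^-3) = 5.079×10^8 V/(m·s).
I_d = ε₀ A dE/dt = (8.85×10^-12)(3.421×10^-3)(5.079×10^8) = 1.54×10^-5 A.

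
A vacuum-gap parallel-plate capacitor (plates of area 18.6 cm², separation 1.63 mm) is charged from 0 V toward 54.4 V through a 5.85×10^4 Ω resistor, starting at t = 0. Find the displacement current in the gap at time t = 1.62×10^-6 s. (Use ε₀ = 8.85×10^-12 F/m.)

C = ε₀A/d = (8.85×10^-12)(1.86×10^-3)/(1.63×10^-3) = 1.010×10^-11 F and τ = RC = 5.908×10^-7 s. I_d in the gap equals the RC charging current.
I_d(t) = (V₀/R) e^(−t/τ) = 9.299×10^-4 · e^(−2.742) = 5.99×10^-5 A.

5.99×10^-5 A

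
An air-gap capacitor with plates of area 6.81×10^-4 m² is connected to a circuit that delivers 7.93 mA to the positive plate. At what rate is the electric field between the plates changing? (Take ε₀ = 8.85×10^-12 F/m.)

1.32×10^12 V/(m·s)

By continuity, I_d in the gap equals the 7.93 mA flowing in the wire.
Inverting I_d = ε₀ A dE/dt gives dE/dt = 7.93×10^-3 / (8.85×10^-12 · 6.81×10^-4) = 1.32×10^12 V/(m·s).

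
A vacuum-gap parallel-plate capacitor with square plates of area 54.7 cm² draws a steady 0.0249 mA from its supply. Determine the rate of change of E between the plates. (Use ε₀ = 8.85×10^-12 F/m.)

5.14×10^8 V/(m·s)

Charge continuity gives I_d = I = 2.49×10^-5 A between the plates.
Since I_d = ε₀ A dE/dt, dE/dt = I_d/(ε₀A) = (2.49×10^-5)/((8.85×10^-12)(5.47×10^-3)) = 5.14×10^8 V/(m·s).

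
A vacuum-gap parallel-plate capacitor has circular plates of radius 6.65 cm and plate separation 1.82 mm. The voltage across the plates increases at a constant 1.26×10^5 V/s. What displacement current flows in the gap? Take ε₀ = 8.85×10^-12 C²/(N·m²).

E = V/d so dE/dt = (dV/dt)/d = 6.923×10^7 V/(m·s), and I_d = ε₀ A dE/dt = (8.85×10^-12)(0.01389)(6.923×10^7) = 8.51×10^-6 A.

8.51×10^-6 A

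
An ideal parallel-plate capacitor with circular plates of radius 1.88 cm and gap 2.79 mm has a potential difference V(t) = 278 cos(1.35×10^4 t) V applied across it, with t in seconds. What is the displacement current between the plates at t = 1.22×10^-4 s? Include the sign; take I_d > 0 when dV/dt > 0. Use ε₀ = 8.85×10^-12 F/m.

-1.32×10^-5 A

dE/dt = (V₀ω/d)·−sin(ωt) with ωt = 1.647 rad: (278)(1.35×10^4)(-0.9971)/(2.79×10^-3) = -1.341×10^9 V/(m·s).
I_d = ε₀ A dE/dt = (8.85×10^-12)(1.110×10^-3)(-1.341×10^9) = -1.32×10^-5 A.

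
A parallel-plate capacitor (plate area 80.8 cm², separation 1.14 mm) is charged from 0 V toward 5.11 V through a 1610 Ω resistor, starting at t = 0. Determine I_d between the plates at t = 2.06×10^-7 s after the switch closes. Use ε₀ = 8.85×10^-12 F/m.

With C = ε₀A/d = (8.85×10^-12)(8.08×10^-3)/(1.14×10^-3) = 6.273×10^-11 F, the time constant is τ = RC = 1.010×10^-7 s, so t/τ = 2.040 and e^(−t/τ) = 0.1300.
I_d = I_cond = (V₀/R) e^(−t/τ) = (3.174×10^-3)(0.1300) = 4.13×10^-4 A.

4.13×10^-4 A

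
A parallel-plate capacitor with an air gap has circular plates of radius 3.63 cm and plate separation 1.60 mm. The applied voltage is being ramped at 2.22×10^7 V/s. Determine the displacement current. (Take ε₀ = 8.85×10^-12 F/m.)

5.08×10^-4 A

C = ε₀A/d = (8.85×10^-12)(4.140×10^-3)/(1.60×10^-3) = 2.290×10^-11 F.
I_d = C dV/dt = (2.290×10^-11)(2.22×10^7) = 5.08×10^-4 A.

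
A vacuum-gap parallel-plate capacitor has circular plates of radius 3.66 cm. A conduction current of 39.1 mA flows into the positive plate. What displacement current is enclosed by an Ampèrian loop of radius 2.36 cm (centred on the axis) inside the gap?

0.0163 A

By continuity the displacement current in the gap matches the conduction current: I_d = 0.0391 A.
Through an area πr² the displacement current is I_d·(πr²/πR²) = I_d (r/R)² = 0.0163 A.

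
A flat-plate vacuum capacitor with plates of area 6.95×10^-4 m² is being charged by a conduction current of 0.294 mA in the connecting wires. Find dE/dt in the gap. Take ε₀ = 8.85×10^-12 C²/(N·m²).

The displacement current between the plates equals the conduction current, I_d = 0.294 mA.
Inverting I_d = ε₀ A dE/dt gives dE/dt = 2.94×10^-4 / (8.85×10^-12 · 6.95×10^-4) = 4.78×10^10 V/(m·s).

4.78×10^10 V/(m·s)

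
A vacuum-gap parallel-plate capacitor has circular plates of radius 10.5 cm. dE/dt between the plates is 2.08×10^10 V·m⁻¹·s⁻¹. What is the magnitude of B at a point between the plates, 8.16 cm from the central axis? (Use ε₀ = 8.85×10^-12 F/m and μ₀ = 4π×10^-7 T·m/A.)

I_d = ε₀ dΦ_E/dt = ε₀ πR² (dE/dt) = (8.85×10^-12)(0.03464)(2.08×10^10) = 6.377×10^-3 A through the full plate area.
For r < R the Ampère–Maxwell law gives B(2πr) = μ₀ I_d (r²/R²), so B = μ₀ I_d r/(2πR²) = (4π×10^-7)(6.377×10^-3)(0.0816)/(2π·0.105²) = 9.44×10^-9 T.

9.44×10^-9 T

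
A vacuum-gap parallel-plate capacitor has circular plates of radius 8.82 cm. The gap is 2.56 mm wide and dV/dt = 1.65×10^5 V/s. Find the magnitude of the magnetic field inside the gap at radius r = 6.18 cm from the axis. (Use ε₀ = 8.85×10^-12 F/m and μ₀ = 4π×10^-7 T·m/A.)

With E = V/d, dE/dt = 6.445×10^7 V/(m·s) and πR² = 0.02444 m², giving I_d = ε₀ πR² dE/dt = 1.394×10^-5 A.
For r < R the Ampère–Maxwell law gives B(2πr) = μ₀ I_d (r²/R²), so B = μ₀ I_d r/(2πR²) = (4π×10^-7)(1.394×10^-5)(0.0618)/(2π·0.0882²) = 2.21×10^-11 T.

2.21×10^-11 T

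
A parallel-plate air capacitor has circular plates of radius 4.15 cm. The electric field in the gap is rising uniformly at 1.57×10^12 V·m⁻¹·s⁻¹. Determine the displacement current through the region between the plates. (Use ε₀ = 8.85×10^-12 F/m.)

0.0752 A

With a uniform field, Φ_E = EA, so I_d = ε₀ A dE/dt = 0.0752 A.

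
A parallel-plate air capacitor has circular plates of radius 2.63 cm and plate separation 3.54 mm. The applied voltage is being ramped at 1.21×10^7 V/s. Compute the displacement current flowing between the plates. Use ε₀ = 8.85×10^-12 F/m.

6.57×10^-5 A

C = ε₀A/d = (8.85×10^-12)(2.173×10^-3)/(3.54×10^-3) = 5.432×10^-12 F.
I_d = C dV/dt = (5.432×10^-12)(1.21×10^7) = 6.57×10^-5 A.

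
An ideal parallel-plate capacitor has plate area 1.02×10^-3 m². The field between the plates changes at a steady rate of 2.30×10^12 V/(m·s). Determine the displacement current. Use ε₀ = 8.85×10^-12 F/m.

0.0208 A

With a uniform field, Φ_E = EA, so I_d = ε₀ A dE/dt = 0.0208 A.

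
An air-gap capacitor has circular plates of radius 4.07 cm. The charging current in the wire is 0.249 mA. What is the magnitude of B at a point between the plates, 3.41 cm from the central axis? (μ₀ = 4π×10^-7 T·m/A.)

1.03×10^-9 T

By continuity the displacement current in the gap matches the conduction current: I_d = 2.49×10^-4 A.
An Ampèrian loop of radius r encloses a fraction (r/R)² of I_d. Then B·2πr = μ₀ I_d (r/R)², giving B = μ₀ I_d r/(2πR²) = 1.03×10^-9 T.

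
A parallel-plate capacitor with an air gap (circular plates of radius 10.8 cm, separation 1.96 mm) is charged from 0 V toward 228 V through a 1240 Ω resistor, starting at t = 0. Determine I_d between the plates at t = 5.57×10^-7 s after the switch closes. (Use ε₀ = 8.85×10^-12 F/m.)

C = ε₀A/d = (8.85×10^-12)(0.03664)/(1.96×10^-3) = 1.654×10^-10 F, so τ = RC = 2.051×10^-7 s.
The conduction current is I(t) = (V₀/R) e^(−t/τ), and the displacement current between the plates equals it.
t/τ = 2.716; I_d = (228/1240) · e^(−2.716) = (0.1839)(0.06614) = 0.0122 A.

0.0122 A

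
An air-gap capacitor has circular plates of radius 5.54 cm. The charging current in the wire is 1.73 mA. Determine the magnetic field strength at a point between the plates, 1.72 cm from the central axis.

Between the plates the displacement current equals the wire current: I_d = 1.73 mA = 1.73×10^-3 A.
An Ampèrian loop of radius r encloses a fraction (r/R)² of I_d. Then B·2πr = μ₀ I_d (r/R)², giving B = μ₀ I_d r/(2πR²) = 1.94×10^-9 T.

1.94×10^-9 T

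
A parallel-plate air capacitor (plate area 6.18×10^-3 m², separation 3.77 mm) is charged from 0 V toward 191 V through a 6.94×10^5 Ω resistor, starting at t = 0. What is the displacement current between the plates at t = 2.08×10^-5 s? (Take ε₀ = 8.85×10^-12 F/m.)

With C = ε₀A/d = (8.85×10^-12)(6.18×10^-3)/(3.77×10^-3) = 1.451×10^-11 F, the time constant is τ = RC = 1.007×10^-5 s, so t/τ = 2.066 and e^(−t/τ) = 0.1267.
I_d = I_cond = (V₀/R) e^(−t/τ) = (2.752×10^-4)(0.1267) = 3.49×10^-5 A.

3.49×10^-5 A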